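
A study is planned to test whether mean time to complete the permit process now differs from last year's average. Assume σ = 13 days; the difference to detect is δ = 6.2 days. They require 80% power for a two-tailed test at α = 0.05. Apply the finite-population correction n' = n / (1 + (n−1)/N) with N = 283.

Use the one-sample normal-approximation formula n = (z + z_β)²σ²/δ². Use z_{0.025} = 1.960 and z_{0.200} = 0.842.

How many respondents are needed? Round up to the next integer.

n = 31

n = (z_{α/2} + z_β)² · σ² / δ²
  = (1.960 + 0.842)² · 13² / 6.2²
  = 7.8512 · 169 / 38.44
  = 34.52
Finite-population correction (N = 283): 34.52 / (1 + (34.52 − 1)/283) = 30.86.
Round up → n = 31.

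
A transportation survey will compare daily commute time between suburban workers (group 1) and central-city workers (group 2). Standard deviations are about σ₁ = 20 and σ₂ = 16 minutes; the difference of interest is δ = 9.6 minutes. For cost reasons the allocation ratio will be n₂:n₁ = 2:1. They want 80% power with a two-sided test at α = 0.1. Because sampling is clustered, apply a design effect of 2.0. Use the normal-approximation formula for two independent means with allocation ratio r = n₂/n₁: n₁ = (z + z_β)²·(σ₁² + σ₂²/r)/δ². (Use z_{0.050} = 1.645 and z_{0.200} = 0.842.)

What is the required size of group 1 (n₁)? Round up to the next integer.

n₁ = (z_{α/2} + z_β)² · (σ₁² + σ₂²/r) / δ²
   = (1.645 + 0.842)² · (20² + 16²/2) / 9.6²
   = 6.1852 · (400 + 128) / 92.16
   = 6.1852 · 528 / 92.16
   = 35.44
Design effect: 2.0 × 35.44 = 70.87.
Round up → n₁ = 71; n₂ = r·n₁ = 2 × 71 = 142.

n₁ = 71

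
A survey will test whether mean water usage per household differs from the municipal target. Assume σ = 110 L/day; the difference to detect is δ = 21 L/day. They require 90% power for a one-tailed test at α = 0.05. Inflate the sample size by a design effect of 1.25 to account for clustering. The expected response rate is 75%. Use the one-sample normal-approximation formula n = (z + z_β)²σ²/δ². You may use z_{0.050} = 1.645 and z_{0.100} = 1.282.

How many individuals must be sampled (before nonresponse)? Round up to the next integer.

n = (z_α + z_β)² · σ² / δ²
  = (1.645 + 1.282)² · 110² / 21²
  = 8.5673 · 12100 / 441
  = 235.07
Design effect: 1.25 × 235.07 = 293.83.
Adjust for 75% response: 293.83 / 0.75 = 391.78.
Round up → n = 392.

n = 392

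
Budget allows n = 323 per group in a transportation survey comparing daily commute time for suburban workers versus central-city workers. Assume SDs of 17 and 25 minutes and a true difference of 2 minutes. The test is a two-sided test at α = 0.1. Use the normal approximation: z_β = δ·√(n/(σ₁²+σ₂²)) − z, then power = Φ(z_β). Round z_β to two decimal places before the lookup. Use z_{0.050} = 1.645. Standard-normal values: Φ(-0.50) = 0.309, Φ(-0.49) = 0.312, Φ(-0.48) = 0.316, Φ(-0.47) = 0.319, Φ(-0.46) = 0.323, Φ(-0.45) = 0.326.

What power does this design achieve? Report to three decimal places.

Power ≈ 0.323

z_β = δ·√(n/(σ₁²+σ₂²)) − z_{α/2}
    = 2 · √(323/914) − 1.645
    = 2 · 0.59447 − 1.645
    = 1.1889 − 1.645 = -0.4561 → -0.46
Power = Φ(-0.46) = 0.323.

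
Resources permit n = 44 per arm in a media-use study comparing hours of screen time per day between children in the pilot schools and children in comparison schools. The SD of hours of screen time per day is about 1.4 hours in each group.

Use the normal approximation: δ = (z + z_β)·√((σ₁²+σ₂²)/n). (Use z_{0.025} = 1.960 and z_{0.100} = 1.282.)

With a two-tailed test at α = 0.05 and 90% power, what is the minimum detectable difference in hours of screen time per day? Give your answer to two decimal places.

Minimum detectable difference ≈ 0.97 hours

δ = (z_{α/2} + z_β) · √((σ₁²+σ₂²)/n)
  = (1.960 + 1.282) · √(3.92/44)
  = 3.242 · √0.08909
  = 3.242 · 0.2985
  = 0.9677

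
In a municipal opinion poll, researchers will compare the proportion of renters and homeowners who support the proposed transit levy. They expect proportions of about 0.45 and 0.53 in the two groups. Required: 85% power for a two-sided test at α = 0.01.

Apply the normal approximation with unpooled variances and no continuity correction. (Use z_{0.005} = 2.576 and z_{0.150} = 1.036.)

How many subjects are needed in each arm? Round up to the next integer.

n = 1013 per group

n = (z_{α/2} + z_β)² · [p₁(1−p₁) + p₂(1−p₂)] / (p₁ − p₂)²
  = (2.576 + 1.036)² · (0.45·0.55 + 0.53·0.47) / (-0.08)²
  = (3.612)² · (0.2475 + 0.2491) / 0.0064
  = 13.0465 · 0.4966 / 0.0064
  = 1012.33
Round up → n = 1013 per group.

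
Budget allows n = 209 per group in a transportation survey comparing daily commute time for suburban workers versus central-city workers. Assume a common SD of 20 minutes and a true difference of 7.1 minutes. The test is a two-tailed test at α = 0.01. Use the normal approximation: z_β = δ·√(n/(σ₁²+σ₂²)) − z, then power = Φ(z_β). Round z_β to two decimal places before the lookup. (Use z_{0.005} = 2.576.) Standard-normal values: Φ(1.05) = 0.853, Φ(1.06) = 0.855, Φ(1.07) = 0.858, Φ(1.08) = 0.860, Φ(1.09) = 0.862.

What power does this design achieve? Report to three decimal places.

Power ≈ 0.853

z_β = δ·√(n/(σ₁²+σ₂²)) − z_{α/2}
    = 7.1 · √(209/800) − 2.576
    = 7.1 · 0.51113 − 2.576
    = 3.6290 − 2.576 = 1.0530 → 1.05
Power = Φ(1.05) = 0.853.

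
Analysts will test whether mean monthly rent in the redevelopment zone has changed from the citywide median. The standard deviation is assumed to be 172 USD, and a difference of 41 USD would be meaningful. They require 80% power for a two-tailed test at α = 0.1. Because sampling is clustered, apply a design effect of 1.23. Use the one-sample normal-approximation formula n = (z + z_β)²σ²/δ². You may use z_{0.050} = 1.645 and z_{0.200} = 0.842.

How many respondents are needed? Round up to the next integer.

n = 134

n = (z_{α/2} + z_β)² · σ² / δ²
  = (1.645 + 0.842)² · 172² / 41²
  = 6.1852 · 29584 / 1681
  = 108.85
Design effect: 1.23 × 108.85 = 133.89.
Round up → n = 134.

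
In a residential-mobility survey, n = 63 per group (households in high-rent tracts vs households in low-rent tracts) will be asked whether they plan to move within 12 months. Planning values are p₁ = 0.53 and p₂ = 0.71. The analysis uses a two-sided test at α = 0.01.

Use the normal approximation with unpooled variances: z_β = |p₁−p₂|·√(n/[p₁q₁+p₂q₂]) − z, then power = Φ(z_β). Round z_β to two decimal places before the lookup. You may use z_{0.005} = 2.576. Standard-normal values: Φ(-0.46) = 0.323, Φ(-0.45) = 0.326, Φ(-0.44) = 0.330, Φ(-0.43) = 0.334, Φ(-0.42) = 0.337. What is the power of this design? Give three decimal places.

Power ≈ 0.323

z_β = |p₁−p₂|·√(n/[p₁q₁+p₂q₂]) − z_{α/2}
    = 0.18 · √(63/0.4550) − 2.576
    = 0.18 · 11.7670 − 2.576
    = 2.1181 − 2.576 = -0.4579 → -0.46
Power = Φ(-0.46) = 0.323.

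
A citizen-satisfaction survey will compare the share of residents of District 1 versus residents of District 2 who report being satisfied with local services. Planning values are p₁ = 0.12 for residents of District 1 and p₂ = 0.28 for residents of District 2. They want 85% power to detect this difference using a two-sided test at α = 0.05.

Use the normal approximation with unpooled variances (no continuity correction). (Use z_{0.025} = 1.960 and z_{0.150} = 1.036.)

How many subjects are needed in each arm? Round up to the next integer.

n = 108 per group

n = (z_{α/2} + z_β)² · [p₁(1−p₁) + p₂(1−p₂)] / (p₁ − p₂)²
  = (1.960 + 1.036)² · (0.12·0.88 + 0.28·0.72) / (-0.16)²
  = (2.996)² · (0.1056 + 0.2016) / 0.0256
  = 8.9760 · 0.3072 / 0.0256
  = 107.71
Round up → n = 108 per group.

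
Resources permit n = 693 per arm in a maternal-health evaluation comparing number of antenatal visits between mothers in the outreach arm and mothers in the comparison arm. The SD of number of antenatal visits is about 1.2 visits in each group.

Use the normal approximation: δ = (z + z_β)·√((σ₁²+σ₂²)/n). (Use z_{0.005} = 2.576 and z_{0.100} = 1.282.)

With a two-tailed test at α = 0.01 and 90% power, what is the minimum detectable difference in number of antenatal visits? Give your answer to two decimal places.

δ = (z_{α/2} + z_β) · √((σ₁²+σ₂²)/n)
  = (2.576 + 1.282) · √(2.88/693)
  = 3.858 · √0.00416
  = 3.858 · 0.0645
  = 0.2487

Minimum detectable difference ≈ 0.25 visits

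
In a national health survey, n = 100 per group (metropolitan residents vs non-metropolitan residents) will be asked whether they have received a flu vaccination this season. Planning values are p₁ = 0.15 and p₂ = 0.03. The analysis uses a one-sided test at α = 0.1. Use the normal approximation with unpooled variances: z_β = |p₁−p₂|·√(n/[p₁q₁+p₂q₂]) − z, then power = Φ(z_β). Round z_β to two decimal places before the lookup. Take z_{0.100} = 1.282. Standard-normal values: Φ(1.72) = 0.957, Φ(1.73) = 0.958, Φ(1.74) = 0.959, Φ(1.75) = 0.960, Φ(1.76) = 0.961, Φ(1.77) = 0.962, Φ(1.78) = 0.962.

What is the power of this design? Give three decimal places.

Power ≈ 0.960

z_β = |p₁−p₂|·√(n/[p₁q₁+p₂q₂]) − z_α
    = 0.12 · √(100/0.1566) − 1.282
    = 0.12 · 25.2699 − 1.282
    = 3.0324 − 1.282 = 1.7504 → 1.75
Power = Φ(1.75) = 0.960.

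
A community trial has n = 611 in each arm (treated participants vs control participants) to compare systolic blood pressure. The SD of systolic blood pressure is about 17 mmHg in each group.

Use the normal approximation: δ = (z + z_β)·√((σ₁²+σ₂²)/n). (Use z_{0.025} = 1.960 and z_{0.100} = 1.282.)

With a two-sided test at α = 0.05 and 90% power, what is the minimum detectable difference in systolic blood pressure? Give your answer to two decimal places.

Minimum detectable difference ≈ 3.15 mmHg

δ = (z_{α/2} + z_β) · √((σ₁²+σ₂²)/n)
  = (1.960 + 1.282) · √(578/611)
  = 3.242 · √0.94599
  = 3.242 · 0.9726
  = 3.1532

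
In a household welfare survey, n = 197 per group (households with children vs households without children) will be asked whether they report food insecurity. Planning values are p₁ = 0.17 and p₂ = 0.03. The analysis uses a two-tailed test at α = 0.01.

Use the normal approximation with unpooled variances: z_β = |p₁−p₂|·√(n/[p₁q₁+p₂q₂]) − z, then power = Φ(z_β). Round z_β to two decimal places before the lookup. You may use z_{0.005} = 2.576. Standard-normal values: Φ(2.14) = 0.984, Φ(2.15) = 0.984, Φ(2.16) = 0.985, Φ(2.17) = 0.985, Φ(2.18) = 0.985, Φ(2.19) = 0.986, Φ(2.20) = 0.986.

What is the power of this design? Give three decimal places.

z_β = |p₁−p₂|·√(n/[p₁q₁+p₂q₂]) − z_{α/2}
    = 0.14 · √(197/0.1702) − 2.576
    = 0.14 · 34.0215 − 2.576
    = 4.7630 − 2.576 = 2.1870 → 2.19
Power = Φ(2.19) = 0.986.

Power ≈ 0.986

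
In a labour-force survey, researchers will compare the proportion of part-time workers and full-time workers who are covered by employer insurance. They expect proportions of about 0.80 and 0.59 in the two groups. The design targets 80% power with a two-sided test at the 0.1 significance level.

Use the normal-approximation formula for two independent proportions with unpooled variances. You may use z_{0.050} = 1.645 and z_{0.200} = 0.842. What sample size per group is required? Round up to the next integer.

n = (z_{α/2} + z_β)² · [p₁(1−p₁) + p₂(1−p₂)] / (p₁ − p₂)²
  = (1.645 + 0.842)² · (0.80·0.20 + 0.59·0.41) / (0.21)²
  = (2.487)² · (0.1600 + 0.2419) / 0.0441
  = 6.1852 · 0.4019 / 0.0441
  = 56.37
Round up → n = 57 per group.

n = 57 per group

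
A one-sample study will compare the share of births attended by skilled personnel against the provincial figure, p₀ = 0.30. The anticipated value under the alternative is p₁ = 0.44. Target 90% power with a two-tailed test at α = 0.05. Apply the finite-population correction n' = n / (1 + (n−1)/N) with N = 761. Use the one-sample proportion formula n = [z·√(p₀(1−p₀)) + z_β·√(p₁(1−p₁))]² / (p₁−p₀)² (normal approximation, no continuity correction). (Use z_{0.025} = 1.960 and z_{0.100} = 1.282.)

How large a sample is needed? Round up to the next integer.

n = 104

n = [z_{α/2}·√(p₀q₀) + z_β·√(p₁q₁)]² / (p₁ − p₀)²
  = [1.960·√(0.30·0.70) + 1.282·√(0.44·0.56)]² / (0.14)²
  = [1.960·0.4583 + 1.282·0.4964]² / 0.0196
  = [1.5346]² / 0.0196
  = 120.15
Finite-population correction (N = 761): 120.15 / (1 + (120.15 − 1)/761) = 103.88.
Round up → n = 104.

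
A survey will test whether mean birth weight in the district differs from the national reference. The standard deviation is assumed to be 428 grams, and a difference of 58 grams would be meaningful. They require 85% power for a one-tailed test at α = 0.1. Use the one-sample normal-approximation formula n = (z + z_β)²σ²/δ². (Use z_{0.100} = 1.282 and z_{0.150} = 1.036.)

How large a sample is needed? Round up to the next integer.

n = 293

n = (z_α + z_β)² · σ² / δ²
  = (1.282 + 1.036)² · 428² / 58²
  = 5.3731 · 183184 / 3364
  = 292.59
Round up → n = 293.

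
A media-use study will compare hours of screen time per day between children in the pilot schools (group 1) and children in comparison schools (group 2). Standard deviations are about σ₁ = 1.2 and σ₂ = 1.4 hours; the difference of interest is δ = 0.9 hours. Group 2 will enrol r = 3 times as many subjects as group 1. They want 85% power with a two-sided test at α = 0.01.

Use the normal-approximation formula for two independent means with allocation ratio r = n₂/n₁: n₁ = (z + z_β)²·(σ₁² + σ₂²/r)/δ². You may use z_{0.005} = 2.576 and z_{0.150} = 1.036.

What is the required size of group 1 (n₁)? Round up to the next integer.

n₁ = 34

n₁ = (z_{α/2} + z_β)² · (σ₁² + σ₂²/r) / δ²
   = (2.576 + 1.036)² · (1.2² + 1.4²/3) / 0.9²
   = 13.0465 · (1.44 + 0.65333) / 0.81
   = 13.0465 · 2.0933 / 0.81
   = 33.72
Round up → n₁ = 34; n₂ = r·n₁ = 3 × 34 = 102.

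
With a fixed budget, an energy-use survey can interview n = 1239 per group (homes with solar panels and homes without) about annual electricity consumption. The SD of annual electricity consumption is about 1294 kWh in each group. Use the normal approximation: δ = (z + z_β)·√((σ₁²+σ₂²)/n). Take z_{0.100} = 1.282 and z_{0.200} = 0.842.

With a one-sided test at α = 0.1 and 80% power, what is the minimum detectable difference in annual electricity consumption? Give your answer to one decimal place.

δ = (z_α + z_β) · √((σ₁²+σ₂²)/n)
  = (1.282 + 0.842) · √(3348872/1239)
  = 2.124 · √2702.9
  = 2.124 · 51.9893
  = 110.4252

Minimum detectable difference ≈ 110.4 kWh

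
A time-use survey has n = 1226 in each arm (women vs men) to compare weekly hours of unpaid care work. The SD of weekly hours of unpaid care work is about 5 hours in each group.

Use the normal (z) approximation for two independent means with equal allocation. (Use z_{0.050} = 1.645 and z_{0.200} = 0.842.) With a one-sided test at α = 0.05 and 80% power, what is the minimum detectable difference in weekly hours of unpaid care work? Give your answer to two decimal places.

Minimum detectable difference ≈ 0.50 hours

δ = (z_α + z_β) · √((σ₁²+σ₂²)/n)
  = (1.645 + 0.842) · √(50/1226)
  = 2.487 · √0.04078
  = 2.487 · 0.2019
  = 0.5022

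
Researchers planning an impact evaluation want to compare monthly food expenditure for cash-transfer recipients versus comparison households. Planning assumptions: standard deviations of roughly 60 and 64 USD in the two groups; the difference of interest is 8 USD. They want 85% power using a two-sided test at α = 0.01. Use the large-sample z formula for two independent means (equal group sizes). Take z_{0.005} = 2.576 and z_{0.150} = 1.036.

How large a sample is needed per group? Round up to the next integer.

n = (z_{α/2} + z_β)² · (σ₁² + σ₂²) / δ²
  = (2.576 + 1.036)² · (60² + 64² = 7696) / 8²
  = 13.0465 · 7696 / 64
  = 1568.85
Round up → n = 1569 per group.

n = 1569 per group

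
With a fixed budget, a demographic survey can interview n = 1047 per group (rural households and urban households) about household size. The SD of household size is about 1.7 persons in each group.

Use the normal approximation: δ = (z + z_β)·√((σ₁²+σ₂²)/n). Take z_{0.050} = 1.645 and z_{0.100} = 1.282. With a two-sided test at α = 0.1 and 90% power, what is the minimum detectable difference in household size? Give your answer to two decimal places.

δ = (z_{α/2} + z_β) · √((σ₁²+σ₂²)/n)
  = (1.645 + 1.282) · √(5.78/1047)
  = 2.927 · √0.00552
  = 2.927 · 0.0743
  = 0.2175

Minimum detectable difference ≈ 0.22 persons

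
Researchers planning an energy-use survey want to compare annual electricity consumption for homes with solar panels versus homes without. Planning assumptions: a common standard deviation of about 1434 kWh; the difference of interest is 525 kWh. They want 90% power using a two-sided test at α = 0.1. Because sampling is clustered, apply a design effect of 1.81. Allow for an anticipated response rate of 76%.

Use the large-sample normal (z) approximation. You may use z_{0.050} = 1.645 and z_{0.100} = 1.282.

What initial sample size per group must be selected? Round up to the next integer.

n = (z_{α/2} + z_β)² · (σ₁² + σ₂²) / δ²
  = (1.645 + 1.282)² · (2·1434² = 4112712) / 525²
  = 8.5673 · 4112712 / 275625
  = 127.84
Design effect: 1.81 × 127.84 = 231.38.
Adjust for 76% response: 231.38 / 0.76 = 304.45.
Round up → n = 305 per group.

n = 305 per group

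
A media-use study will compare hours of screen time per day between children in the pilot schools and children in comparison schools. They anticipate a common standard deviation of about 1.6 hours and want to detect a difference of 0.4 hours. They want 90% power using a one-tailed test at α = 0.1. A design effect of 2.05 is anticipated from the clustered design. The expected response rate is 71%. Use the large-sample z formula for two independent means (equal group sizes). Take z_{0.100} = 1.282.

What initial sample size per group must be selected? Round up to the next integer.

n = (z_α + z_β)² · (σ₁² + σ₂²) / δ²
  = (1.282 + 1.282)² · (2·1.6² = 5.12) / 0.4²
  = 6.5741 · 5.12 / 0.16
  = 210.37
Design effect: 2.05 × 210.37 = 431.26.
Adjust for 71% response: 431.26 / 0.71 = 607.41.
Round up → n = 608 per group.

n = 608 per group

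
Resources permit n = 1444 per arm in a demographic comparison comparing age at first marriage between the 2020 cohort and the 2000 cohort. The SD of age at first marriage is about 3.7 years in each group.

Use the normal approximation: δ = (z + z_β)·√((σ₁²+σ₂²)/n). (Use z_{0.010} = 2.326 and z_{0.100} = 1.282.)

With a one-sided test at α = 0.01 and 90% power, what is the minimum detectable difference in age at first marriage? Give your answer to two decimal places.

δ = (z_α + z_β) · √((σ₁²+σ₂²)/n)
  = (2.326 + 1.282) · √(27.38/1444)
  = 3.608 · √0.01896
  = 3.608 · 0.1377
  = 0.4968

Minimum detectable difference ≈ 0.50 years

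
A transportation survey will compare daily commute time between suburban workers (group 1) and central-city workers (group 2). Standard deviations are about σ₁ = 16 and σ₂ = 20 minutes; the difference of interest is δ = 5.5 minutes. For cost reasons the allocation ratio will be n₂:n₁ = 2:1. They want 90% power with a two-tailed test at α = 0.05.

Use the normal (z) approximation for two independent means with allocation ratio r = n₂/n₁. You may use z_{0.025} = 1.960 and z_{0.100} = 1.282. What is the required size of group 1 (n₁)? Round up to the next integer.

n₁ = (z_{α/2} + z_β)² · (σ₁² + σ₂²/r) / δ²
   = (1.960 + 1.282)² · (16² + 20²/2) / 5.5²
   = 10.5106 · (256 + 200) / 30.25
   = 10.5106 · 456 / 30.25
   = 158.44
Round up → n₁ = 159; n₂ = r·n₁ = 2 × 159 = 318.

n₁ = 159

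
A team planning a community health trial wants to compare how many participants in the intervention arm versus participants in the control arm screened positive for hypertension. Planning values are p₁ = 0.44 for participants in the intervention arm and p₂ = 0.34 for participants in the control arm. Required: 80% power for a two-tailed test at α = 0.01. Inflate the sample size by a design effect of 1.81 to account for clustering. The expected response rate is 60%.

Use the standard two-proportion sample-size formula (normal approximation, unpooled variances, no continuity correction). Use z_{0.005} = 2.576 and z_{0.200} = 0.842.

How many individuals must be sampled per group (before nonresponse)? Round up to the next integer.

n = (z_{α/2} + z_β)² · [p₁(1−p₁) + p₂(1−p₂)] / (p₁ − p₂)²
  = (2.576 + 0.842)² · (0.44·0.56 + 0.34·0.66) / (0.10)²
  = (3.418)² · (0.2464 + 0.2244) / 0.0100
  = 11.6827 · 0.4708 / 0.0100
  = 550.02
Design effect: 1.81 × 550.02 = 995.54.
Adjust for 60% response: 995.54 / 0.60 = 1659.23.
Round up → n = 1660 per group.

n = 1660 per group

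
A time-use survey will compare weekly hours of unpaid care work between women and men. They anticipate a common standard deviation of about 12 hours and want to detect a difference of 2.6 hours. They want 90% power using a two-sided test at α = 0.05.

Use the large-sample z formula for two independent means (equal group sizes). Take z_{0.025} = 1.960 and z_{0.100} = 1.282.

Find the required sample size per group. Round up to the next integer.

n = (z_{α/2} + z_β)² · (σ₁² + σ₂²) / δ²
  = (1.960 + 1.282)² · (2·12² = 288) / 2.6²
  = 10.5106 · 288 / 6.76
  = 447.79
Round up → n = 448 per group.

n = 448 per group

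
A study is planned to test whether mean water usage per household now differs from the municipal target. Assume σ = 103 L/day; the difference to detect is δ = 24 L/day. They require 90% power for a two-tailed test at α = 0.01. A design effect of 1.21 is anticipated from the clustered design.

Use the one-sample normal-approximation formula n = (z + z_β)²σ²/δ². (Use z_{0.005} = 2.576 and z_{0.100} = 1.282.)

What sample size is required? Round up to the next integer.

n = 332

n = (z_{α/2} + z_β)² · σ² / δ²
  = (2.576 + 1.282)² · 103² / 24²
  = 14.8842 · 10609 / 576
  = 274.14
Design effect: 1.21 × 274.14 = 331.71.
Round up → n = 332.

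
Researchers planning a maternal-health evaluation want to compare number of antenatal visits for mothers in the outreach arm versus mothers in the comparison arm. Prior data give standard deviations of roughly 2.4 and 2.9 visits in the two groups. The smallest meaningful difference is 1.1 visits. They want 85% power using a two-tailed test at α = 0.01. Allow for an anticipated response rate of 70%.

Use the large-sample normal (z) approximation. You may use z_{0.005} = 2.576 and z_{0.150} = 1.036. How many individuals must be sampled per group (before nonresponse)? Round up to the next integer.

n = (z_{α/2} + z_β)² · (σ₁² + σ₂²) / δ²
  = (2.576 + 1.036)² · (2.4² + 2.9² = 14.17) / 1.1²
  = 13.0465 · 14.17 / 1.21
  = 152.78
Adjust for 70% response: 152.78 / 0.70 = 218.26.
Round up → n = 219 per group.

n = 219 per group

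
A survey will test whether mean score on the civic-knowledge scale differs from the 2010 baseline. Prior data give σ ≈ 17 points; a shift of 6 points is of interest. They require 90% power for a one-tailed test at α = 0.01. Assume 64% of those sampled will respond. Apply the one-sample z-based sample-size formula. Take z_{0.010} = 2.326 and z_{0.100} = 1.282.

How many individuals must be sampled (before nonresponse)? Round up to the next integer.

n = (z_α + z_β)² · σ² / δ²
  = (2.326 + 1.282)² · 17² / 6²
  = 13.0177 · 289 / 36
  = 104.50
Adjust for 64% response: 104.50 / 0.64 = 163.29.
Round up → n = 164.

n = 164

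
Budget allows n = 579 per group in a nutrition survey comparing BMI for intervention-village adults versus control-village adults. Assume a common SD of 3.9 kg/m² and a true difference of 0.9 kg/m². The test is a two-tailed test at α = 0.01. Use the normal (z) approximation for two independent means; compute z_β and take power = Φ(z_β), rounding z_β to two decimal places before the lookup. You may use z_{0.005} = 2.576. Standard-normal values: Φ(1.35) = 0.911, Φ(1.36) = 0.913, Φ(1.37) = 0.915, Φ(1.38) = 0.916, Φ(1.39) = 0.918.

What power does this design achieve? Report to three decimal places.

z_β = δ·√(n/(σ₁²+σ₂²)) − z_{α/2}
    = 0.9 · √(579/30.42) − 2.576
    = 0.9 · 4.36274 − 2.576
    = 3.9265 − 2.576 = 1.3505 → 1.35
Power = Φ(1.35) = 0.911.

Power ≈ 0.911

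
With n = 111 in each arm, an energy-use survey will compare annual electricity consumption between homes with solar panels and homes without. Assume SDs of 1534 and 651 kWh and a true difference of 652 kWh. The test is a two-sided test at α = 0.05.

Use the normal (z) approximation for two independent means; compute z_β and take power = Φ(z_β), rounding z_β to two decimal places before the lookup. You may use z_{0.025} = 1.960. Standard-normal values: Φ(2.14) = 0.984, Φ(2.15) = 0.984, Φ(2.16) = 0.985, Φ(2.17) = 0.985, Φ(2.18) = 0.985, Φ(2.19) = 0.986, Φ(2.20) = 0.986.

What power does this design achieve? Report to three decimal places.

z_β = δ·√(n/(σ₁²+σ₂²)) − z_{α/2}
    = 652 · √(111/2776957) − 1.960
    = 652 · 0.00632 − 1.960
    = 4.1222 − 1.960 = 2.1622 → 2.16
Power = Φ(2.16) = 0.985.

Power ≈ 0.985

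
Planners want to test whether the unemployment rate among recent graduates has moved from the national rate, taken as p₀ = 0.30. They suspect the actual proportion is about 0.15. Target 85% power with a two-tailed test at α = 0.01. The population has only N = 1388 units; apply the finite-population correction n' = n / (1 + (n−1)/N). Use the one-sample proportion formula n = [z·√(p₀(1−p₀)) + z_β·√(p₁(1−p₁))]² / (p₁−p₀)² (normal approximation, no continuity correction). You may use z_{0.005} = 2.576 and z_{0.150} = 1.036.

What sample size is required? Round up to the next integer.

n = [z_{α/2}·√(p₀q₀) + z_β·√(p₁q₁)]² / (p₁ − p₀)²
  = [2.576·√(0.30·0.70) + 1.036·√(0.15·0.85)]² / (-0.15)²
  = [2.576·0.4583 + 1.036·0.3571]² / 0.0225
  = [1.5504]² / 0.0225
  = 106.83
Finite-population correction (N = 1388): 106.83 / (1 + (106.83 − 1)/1388) = 99.26.
Round up → n = 100.

n = 100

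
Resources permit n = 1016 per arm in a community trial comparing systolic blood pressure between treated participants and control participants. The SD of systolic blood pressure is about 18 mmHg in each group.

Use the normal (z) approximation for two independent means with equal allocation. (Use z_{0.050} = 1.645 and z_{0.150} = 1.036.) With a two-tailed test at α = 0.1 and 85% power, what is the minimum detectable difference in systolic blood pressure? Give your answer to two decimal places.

δ = (z_{α/2} + z_β) · √((σ₁²+σ₂²)/n)
  = (1.645 + 1.036) · √(648/1016)
  = 2.681 · √0.6378
  = 2.681 · 0.7986
  = 2.1411

Minimum detectable difference ≈ 2.14 mmHg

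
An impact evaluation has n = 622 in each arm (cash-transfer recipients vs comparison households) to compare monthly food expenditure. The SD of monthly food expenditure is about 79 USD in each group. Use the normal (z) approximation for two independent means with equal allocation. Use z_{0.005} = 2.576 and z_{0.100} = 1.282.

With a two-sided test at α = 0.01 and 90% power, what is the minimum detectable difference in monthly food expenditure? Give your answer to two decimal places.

δ = (z_{α/2} + z_β) · √((σ₁²+σ₂²)/n)
  = (2.576 + 1.282) · √(12482/622)
  = 3.858 · √20.0675
  = 3.858 · 4.4797
  = 17.2826

Minimum detectable difference ≈ 17.28 USD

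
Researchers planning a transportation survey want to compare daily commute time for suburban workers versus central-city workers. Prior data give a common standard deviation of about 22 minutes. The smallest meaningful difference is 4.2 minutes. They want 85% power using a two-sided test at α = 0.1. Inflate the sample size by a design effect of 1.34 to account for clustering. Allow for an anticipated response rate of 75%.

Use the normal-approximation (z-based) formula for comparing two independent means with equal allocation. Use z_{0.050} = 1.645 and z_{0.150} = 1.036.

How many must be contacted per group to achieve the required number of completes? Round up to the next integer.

n = (z_{α/2} + z_β)² · (σ₁² + σ₂²) / δ²
  = (1.645 + 1.036)² · (2·22² = 968) / 4.2²
  = 7.1878 · 968 / 17.64
  = 394.43
Design effect: 1.34 × 394.43 = 528.54.
Adjust for 75% response: 528.54 / 0.75 = 704.72.
Round up → n = 705 per group.

n = 705 per group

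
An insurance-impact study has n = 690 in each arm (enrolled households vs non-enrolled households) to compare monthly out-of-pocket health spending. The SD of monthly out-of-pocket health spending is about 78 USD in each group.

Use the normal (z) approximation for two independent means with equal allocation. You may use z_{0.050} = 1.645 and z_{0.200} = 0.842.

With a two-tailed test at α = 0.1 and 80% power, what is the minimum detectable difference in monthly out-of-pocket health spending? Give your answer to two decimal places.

Minimum detectable difference ≈ 10.44 USD

δ = (z_{α/2} + z_β) · √((σ₁²+σ₂²)/n)
  = (1.645 + 0.842) · √(12168/690)
  = 2.487 · √17.6348
  = 2.487 · 4.1994
  = 10.4439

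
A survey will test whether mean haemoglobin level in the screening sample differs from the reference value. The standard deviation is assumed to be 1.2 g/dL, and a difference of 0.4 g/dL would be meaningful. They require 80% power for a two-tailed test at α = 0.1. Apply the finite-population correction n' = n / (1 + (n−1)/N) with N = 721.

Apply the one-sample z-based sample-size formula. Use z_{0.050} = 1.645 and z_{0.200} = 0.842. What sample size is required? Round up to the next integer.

n = 52

n = (z_{α/2} + z_β)² · σ² / δ²
  = (1.645 + 0.842)² · 1.2² / 0.4²
  = 6.1852 · 1.44 / 0.16
  = 55.67
Finite-population correction (N = 721): 55.67 / (1 + (55.67 − 1)/721) = 51.74.
Round up → n = 52.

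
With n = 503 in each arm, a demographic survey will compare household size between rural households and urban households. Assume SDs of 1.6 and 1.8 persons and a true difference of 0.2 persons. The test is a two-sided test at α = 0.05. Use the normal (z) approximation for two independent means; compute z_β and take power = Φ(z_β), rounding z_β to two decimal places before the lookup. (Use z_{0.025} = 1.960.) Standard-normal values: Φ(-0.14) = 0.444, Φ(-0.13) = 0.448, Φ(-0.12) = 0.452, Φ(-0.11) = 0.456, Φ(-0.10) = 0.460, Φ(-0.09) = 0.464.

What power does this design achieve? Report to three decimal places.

Power ≈ 0.460

z_β = δ·√(n/(σ₁²+σ₂²)) − z_{α/2}
    = 0.2 · √(503/5.8) − 1.960
    = 0.2 · 9.31258 − 1.960
    = 1.8625 − 1.960 = -0.0975 → -0.10
Power = Φ(-0.10) = 0.460.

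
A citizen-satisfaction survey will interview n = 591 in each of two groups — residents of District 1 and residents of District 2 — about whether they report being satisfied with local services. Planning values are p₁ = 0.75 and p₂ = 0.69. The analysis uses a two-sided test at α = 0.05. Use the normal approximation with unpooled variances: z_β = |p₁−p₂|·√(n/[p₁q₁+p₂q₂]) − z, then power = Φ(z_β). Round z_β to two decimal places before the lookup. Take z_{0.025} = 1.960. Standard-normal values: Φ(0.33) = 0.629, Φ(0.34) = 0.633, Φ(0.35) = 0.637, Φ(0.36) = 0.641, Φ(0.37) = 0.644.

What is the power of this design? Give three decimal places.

z_β = |p₁−p₂|·√(n/[p₁q₁+p₂q₂]) − z_{α/2}
    = 0.06 · √(591/0.4014) − 1.960
    = 0.06 · 38.3712 − 1.960
    = 2.3023 − 1.960 = 0.3423 → 0.34
Power = Φ(0.34) = 0.633.

Power ≈ 0.633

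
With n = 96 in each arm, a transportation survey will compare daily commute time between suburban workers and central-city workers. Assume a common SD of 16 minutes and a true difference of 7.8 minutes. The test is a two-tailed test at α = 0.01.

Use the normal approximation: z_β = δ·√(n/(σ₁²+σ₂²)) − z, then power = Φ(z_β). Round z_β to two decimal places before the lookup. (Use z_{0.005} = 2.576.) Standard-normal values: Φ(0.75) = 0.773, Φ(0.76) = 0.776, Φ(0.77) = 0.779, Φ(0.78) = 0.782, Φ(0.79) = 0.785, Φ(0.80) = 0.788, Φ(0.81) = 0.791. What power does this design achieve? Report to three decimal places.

z_β = δ·√(n/(σ₁²+σ₂²)) − z_{α/2}
    = 7.8 · √(96/512) − 2.576
    = 7.8 · 0.43301 − 2.576
    = 3.3775 − 2.576 = 0.8015 → 0.80
Power = Φ(0.80) = 0.788.

Power ≈ 0.788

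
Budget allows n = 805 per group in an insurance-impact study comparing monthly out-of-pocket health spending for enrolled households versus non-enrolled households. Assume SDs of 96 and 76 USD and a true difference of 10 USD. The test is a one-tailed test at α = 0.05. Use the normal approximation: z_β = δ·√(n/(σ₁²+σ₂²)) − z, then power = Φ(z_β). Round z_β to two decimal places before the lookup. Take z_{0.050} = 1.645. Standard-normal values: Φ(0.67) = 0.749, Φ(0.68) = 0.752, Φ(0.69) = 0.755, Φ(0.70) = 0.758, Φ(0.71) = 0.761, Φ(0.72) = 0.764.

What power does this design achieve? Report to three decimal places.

z_β = δ·√(n/(σ₁²+σ₂²)) − z_α
    = 10 · √(805/14992) − 1.645
    = 10 · 0.23172 − 1.645
    = 2.3172 − 1.645 = 0.6722 → 0.67
Power = Φ(0.67) = 0.749.

Power ≈ 0.749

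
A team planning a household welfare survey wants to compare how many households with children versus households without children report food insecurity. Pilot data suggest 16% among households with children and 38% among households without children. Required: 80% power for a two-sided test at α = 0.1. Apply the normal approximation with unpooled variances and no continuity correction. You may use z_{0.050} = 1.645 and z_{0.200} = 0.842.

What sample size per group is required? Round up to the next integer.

n = (z_{α/2} + z_β)² · [p₁(1−p₁) + p₂(1−p₂)] / (p₁ − p₂)²
  = (1.645 + 0.842)² · (0.16·0.84 + 0.38·0.62) / (-0.22)²
  = (2.487)² · (0.1344 + 0.2356) / 0.0484
  = 6.1852 · 0.3700 / 0.0484
  = 47.28
Round up → n = 48 per group.

n = 48 per group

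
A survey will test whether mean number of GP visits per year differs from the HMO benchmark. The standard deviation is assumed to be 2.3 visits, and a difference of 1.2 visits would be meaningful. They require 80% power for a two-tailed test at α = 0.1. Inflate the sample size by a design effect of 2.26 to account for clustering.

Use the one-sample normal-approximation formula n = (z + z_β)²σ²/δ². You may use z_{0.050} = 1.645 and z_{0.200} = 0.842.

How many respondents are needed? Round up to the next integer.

n = (z_{α/2} + z_β)² · σ² / δ²
  = (1.645 + 0.842)² · 2.3² / 1.2²
  = 6.1852 · 5.29 / 1.44
  = 22.72
Design effect: 2.26 × 22.72 = 51.35.
Round up → n = 52.

n = 52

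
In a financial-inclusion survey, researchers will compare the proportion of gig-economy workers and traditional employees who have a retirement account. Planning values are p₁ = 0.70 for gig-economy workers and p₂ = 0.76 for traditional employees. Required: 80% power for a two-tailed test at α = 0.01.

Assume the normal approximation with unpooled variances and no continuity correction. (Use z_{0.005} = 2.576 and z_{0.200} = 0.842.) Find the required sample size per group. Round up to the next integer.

n = (z_{α/2} + z_β)² · [p₁(1−p₁) + p₂(1−p₂)] / (p₁ − p₂)²
  = (2.576 + 0.842)² · (0.70·0.30 + 0.76·0.24) / (-0.06)²
  = (3.418)² · (0.2100 + 0.1824) / 0.0036
  = 11.6827 · 0.3924 / 0.0036
  = 1273.42
Round up → n = 1274 per group.

n = 1274 per group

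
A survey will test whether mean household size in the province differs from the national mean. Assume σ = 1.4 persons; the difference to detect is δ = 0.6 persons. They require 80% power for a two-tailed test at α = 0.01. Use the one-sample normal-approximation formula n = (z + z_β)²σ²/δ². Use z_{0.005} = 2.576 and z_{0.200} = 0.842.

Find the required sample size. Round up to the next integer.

n = 64

n = (z_{α/2} + z_β)² · σ² / δ²
  = (2.576 + 0.842)² · 1.4² / 0.6²
  = 11.6827 · 1.96 / 0.36
  = 63.61
Round up → n = 64.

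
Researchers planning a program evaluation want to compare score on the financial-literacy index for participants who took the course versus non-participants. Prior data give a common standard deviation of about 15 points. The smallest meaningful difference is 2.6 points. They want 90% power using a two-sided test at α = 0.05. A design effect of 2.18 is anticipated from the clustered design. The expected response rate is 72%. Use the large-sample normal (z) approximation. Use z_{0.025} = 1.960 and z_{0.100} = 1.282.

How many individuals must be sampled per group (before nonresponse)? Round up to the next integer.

n = 2119 per group

n = (z_{α/2} + z_β)² · (σ₁² + σ₂²) / δ²
  = (1.960 + 1.282)² · (2·15² = 450) / 2.6²
  = 10.5106 · 450 / 6.76
  = 699.67
Design effect: 2.18 × 699.67 = 1525.28.
Adjust for 72% response: 1525.28 / 0.72 = 2118.44.
Round up → n = 2119 per group.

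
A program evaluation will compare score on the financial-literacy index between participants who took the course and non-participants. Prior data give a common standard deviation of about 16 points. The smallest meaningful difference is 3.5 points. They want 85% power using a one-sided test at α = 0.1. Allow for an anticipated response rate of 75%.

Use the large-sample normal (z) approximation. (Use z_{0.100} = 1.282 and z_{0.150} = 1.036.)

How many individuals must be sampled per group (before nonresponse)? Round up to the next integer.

n = 300 per group

n = (z_α + z_β)² · (σ₁² + σ₂²) / δ²
  = (1.282 + 1.036)² · (2·16² = 512) / 3.5²
  = 5.3731 · 512 / 12.25
  = 224.57
Adjust for 75% response: 224.57 / 0.75 = 299.43.
Round up → n = 300 per group.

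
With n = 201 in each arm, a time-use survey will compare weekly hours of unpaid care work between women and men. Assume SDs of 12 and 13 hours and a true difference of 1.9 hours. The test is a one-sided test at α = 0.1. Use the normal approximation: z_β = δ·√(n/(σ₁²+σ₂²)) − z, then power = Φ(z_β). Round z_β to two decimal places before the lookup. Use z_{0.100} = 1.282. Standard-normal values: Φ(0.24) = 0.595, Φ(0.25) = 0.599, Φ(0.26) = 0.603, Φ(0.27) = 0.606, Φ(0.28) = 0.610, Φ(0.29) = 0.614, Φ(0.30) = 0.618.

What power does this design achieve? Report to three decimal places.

Power ≈ 0.595

z_β = δ·√(n/(σ₁²+σ₂²)) − z_α
    = 1.9 · √(201/313) − 1.282
    = 1.9 · 0.80136 − 1.282
    = 1.5226 − 1.282 = 0.2406 → 0.24
Power = Φ(0.24) = 0.595.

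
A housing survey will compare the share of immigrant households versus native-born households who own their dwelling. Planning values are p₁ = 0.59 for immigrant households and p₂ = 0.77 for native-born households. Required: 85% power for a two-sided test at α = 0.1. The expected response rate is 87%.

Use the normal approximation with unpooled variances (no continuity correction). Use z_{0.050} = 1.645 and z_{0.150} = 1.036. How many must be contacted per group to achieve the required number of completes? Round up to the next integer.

n = (z_{α/2} + z_β)² · [p₁(1−p₁) + p₂(1−p₂)] / (p₁ − p₂)²
  = (1.645 + 1.036)² · (0.59·0.41 + 0.77·0.23) / (-0.18)²
  = (2.681)² · (0.2419 + 0.1771) / 0.0324
  = 7.1878 · 0.4190 / 0.0324
  = 92.95
Adjust for 87% response: 92.95 / 0.87 = 106.84.
Round up → n = 107 per group.

n = 107 per group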